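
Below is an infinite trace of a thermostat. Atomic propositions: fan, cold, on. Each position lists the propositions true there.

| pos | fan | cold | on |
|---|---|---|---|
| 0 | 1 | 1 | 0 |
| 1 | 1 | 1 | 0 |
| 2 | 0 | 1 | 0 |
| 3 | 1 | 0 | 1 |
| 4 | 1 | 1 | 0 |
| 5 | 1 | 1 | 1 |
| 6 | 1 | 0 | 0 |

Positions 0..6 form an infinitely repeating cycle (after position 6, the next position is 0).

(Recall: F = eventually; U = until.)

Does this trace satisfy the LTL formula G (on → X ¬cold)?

Does not hold

on → X ¬cold must hold at every position from 0 onward. It fails at position 3, so G (on → X ¬cold) is false.
Positions where on holds: 3, 5.
Check X ¬cold at each: 3→fails, 5→ok.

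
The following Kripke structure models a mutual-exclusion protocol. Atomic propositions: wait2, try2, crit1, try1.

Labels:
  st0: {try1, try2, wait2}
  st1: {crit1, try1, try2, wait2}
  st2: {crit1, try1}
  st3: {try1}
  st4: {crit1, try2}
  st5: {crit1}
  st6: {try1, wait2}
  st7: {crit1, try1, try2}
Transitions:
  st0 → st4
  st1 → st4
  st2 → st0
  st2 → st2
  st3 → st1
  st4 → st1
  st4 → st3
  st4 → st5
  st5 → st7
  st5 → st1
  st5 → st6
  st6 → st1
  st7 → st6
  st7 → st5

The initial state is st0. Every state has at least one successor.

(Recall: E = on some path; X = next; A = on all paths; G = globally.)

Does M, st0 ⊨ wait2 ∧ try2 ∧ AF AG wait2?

No

States satisfying wait2 ∧ try2: {st0, st1}.
States satisfying AG wait2: ∅.
States satisfying AF AG wait2: ∅.
States satisfying wait2 ∧ try2 ∧ AF AG wait2: ∅.
st0 ∉ Sat(wait2 ∧ try2 ∧ AF AG wait2).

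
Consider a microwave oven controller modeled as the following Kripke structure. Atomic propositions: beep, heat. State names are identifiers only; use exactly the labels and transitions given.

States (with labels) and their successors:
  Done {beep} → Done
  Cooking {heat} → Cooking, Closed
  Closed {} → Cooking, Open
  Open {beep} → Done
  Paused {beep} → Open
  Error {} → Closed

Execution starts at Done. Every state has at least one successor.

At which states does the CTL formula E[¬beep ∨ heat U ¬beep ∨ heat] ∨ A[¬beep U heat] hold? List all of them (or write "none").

{Cooking, Closed, Error}

States satisfying ¬beep ∨ heat: {Cooking, Closed, Error}.
States satisfying E[¬beep ∨ heat U ¬beep ∨ heat]: {Cooking, Closed, Error}.
States satisfying ¬beep: {Cooking, Closed, Error}.
States satisfying heat: {Cooking}.
States satisfying A[¬beep U heat]: {Cooking}.
States satisfying E[¬beep ∨ heat U ¬beep ∨ heat] ∨ A[¬beep U heat]: {Cooking, Closed, Error}.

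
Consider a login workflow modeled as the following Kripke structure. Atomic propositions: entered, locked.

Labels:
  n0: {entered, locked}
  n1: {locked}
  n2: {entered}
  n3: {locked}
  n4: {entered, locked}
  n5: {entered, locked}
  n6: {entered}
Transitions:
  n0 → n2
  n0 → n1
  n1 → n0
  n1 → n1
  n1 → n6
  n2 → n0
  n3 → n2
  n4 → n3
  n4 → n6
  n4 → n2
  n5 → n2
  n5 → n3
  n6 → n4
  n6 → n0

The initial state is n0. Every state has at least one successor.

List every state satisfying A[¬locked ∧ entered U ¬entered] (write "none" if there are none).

States satisfying ¬locked ∧ entered: {n2, n6}.
States satisfying ¬entered: {n1, n3}.
States satisfying A[¬locked ∧ entered U ¬entered]: {n1, n3}.

{n1, n3}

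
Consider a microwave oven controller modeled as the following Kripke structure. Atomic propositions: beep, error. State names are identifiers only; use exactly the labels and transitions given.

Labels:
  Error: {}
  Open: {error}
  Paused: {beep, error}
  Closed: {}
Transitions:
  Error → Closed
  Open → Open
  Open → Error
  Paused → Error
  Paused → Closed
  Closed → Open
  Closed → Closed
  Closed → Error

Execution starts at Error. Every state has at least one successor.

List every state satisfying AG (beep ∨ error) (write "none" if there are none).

none

States satisfying beep ∨ error: {Open, Paused}.
States satisfying AG (beep ∨ error): ∅.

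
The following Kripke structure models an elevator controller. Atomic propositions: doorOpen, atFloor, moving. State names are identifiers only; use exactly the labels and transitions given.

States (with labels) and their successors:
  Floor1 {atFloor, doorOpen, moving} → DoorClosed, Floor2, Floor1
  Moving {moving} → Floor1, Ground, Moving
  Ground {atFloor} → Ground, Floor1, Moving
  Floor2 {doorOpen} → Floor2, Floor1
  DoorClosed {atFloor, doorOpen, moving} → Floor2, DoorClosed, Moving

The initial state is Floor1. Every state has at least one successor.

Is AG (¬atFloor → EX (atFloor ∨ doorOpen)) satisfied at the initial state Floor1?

States satisfying ¬atFloor → EX (atFloor ∨ doorOpen): {Floor1, Moving, Ground, Floor2, DoorClosed}.
States satisfying AG (¬atFloor → EX (atFloor ∨ doorOpen)): {Floor1, Moving, Ground, Floor2, DoorClosed}.
Every state reachable from Floor1 satisfies ¬atFloor → EX (atFloor ∨ doorOpen).
Floor1 ∈ Sat(AG (¬atFloor → EX (atFloor ∨ doorOpen))).

Holds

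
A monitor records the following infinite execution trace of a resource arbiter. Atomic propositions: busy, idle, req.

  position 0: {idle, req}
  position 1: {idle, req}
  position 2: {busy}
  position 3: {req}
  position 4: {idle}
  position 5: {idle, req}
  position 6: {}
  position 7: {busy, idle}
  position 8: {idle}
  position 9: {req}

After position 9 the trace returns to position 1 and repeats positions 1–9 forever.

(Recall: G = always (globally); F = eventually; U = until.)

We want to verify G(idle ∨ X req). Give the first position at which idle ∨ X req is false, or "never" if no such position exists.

Check idle ∨ X req at each position in order: 0 ✓, 1 ✓, 2 ✓.
At position 3 the labels are {req} and the next position 4 has {idle}, so idle ∨ X req is false there. This is the first violation.

3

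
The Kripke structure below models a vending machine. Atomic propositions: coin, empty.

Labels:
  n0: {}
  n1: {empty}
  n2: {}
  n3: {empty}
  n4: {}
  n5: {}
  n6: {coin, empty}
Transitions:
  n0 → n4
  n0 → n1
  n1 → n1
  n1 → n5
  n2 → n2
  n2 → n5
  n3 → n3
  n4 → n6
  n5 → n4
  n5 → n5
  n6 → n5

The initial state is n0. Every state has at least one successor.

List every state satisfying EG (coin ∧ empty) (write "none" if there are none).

States satisfying coin ∧ empty: {n6}.
States satisfying EG (coin ∧ empty): ∅.

none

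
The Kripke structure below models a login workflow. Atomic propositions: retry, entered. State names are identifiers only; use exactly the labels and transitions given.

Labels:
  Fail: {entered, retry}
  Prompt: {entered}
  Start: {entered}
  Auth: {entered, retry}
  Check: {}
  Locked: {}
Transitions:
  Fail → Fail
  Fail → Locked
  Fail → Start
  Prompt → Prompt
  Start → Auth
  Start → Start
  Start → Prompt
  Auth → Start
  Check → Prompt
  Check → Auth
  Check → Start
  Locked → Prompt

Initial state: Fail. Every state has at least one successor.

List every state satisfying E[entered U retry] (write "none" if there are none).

{Fail, Start, Auth}

States satisfying entered: {Fail, Prompt, Start, Auth}.
States satisfying retry: {Fail, Auth}.
States satisfying E[entered U retry]: {Fail, Start, Auth}.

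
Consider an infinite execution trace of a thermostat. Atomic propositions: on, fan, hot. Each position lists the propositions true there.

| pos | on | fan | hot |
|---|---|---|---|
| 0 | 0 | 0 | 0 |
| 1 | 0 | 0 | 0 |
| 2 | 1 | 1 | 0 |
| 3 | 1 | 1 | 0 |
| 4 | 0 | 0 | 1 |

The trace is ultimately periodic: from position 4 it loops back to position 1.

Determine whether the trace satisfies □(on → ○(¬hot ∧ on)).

No

on → ○(¬hot ∧ on) must hold at every position from 0 onward. It fails at position 3, so □(on → ○(¬hot ∧ on)) is false.
Positions where on holds: 2, 3.
Check ○(¬hot ∧ on) at each: 2→ok, 3→fails.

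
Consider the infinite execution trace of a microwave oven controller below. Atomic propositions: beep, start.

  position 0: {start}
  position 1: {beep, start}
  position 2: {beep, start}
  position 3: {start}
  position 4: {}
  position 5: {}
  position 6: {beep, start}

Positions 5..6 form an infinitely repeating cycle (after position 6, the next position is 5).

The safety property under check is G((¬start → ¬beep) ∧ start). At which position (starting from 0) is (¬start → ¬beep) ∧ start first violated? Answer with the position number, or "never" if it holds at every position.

4

Check (¬start → ¬beep) ∧ start at each position in order: 0 ✓, 1 ✓, 2 ✓, 3 ✓.
At position 4 the labels are {}, so (¬start → ¬beep) ∧ start is false there. This is the first violation.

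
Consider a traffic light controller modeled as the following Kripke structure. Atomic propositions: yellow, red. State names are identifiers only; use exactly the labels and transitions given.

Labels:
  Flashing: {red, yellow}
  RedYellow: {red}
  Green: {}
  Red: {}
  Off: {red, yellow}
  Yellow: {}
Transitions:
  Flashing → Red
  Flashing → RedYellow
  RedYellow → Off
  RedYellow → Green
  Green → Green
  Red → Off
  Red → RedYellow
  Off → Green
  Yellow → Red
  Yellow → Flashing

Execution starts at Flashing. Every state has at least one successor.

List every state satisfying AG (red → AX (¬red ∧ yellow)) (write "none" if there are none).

States satisfying red → AX (¬red ∧ yellow): {Green, Red, Yellow}.
States satisfying AG (red → AX (¬red ∧ yellow)): {Green}.

{Green}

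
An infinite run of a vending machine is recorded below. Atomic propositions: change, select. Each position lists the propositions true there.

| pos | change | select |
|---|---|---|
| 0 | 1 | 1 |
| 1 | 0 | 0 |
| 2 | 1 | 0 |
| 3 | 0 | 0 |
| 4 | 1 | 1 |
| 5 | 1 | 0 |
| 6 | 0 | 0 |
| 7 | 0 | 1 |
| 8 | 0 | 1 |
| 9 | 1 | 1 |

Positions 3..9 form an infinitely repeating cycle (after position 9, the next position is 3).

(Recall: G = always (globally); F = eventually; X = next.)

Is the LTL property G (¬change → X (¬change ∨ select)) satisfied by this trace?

¬change → X (¬change ∨ select) must hold at every position from 0 onward. It fails at position 1, so G (¬change → X (¬change ∨ select)) is false.
Positions where ¬change holds: 1, 3, 6, 7, 8.
Check X (¬change ∨ select) at each: 1→fails, 3→ok, 6→ok, 7→ok, 8→ok.

Violated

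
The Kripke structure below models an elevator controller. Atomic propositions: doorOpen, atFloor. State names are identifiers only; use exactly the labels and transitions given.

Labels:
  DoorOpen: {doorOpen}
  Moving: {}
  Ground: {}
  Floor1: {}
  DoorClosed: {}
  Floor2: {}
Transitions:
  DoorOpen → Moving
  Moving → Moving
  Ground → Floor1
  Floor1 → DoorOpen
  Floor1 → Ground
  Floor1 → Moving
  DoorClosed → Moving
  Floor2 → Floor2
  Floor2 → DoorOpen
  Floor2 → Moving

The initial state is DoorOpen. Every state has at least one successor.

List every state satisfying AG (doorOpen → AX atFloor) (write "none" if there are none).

{Moving, DoorClosed}

States satisfying doorOpen → AX atFloor: {Moving, Ground, Floor1, DoorClosed, Floor2}.
States satisfying AG (doorOpen → AX atFloor): {Moving, DoorClosed}.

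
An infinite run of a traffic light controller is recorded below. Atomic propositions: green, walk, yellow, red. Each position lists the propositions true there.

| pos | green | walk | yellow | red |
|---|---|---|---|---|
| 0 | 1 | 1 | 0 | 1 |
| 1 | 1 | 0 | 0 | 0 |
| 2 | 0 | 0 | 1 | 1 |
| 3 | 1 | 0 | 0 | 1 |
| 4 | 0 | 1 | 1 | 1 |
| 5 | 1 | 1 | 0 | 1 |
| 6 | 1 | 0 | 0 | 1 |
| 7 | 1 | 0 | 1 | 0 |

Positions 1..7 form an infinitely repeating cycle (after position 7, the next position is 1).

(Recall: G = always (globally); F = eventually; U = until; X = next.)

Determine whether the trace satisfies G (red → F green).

red → F green holds at every position 0..7, and those are all positions ever visited, so G (red → F green) holds.
Positions where red holds: 0, 2, 3, 4, 5, 6.
Check F green at each: 0→ok, 2→ok, 3→ok, 4→ok, 5→ok, 6→ok.

Yes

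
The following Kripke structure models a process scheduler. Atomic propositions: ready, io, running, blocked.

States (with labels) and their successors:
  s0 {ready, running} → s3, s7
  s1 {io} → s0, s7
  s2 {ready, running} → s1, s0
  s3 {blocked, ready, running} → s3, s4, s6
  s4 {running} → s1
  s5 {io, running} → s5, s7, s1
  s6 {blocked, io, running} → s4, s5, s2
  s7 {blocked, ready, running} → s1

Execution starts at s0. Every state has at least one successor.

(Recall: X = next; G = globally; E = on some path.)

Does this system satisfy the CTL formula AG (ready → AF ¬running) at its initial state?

Violated

States satisfying ready → AF ¬running: {s1, s4, s5, s6, s7}.
States satisfying AG (ready → AF ¬running): ∅.
s0 is reachable from s0 and violates ready → AF ¬running, so AG fails at s0.
s0 ∉ Sat(AG (ready → AF ¬running)).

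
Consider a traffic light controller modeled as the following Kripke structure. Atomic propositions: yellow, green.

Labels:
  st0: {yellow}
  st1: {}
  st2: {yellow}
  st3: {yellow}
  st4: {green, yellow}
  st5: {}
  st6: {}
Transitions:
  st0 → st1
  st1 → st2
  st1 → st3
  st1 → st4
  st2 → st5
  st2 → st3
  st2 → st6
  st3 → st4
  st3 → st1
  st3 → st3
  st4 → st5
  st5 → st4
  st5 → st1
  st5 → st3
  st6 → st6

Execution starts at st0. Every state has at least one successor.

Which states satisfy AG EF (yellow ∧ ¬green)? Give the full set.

none

States satisfying EF (yellow ∧ ¬green): {st0, st1, st2, st3, st4, st5}.
States satisfying AG EF (yellow ∧ ¬green): ∅.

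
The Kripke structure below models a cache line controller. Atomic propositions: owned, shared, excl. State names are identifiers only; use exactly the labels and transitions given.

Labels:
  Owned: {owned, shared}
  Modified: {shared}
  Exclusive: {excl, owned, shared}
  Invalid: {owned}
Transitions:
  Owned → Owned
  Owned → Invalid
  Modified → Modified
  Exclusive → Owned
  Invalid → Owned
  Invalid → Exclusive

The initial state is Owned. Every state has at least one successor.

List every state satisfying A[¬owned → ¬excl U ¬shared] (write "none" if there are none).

States satisfying ¬owned → ¬excl: {Owned, Modified, Exclusive, Invalid}.
States satisfying ¬shared: {Invalid}.
States satisfying A[¬owned → ¬excl U ¬shared]: {Invalid}.

{Invalid}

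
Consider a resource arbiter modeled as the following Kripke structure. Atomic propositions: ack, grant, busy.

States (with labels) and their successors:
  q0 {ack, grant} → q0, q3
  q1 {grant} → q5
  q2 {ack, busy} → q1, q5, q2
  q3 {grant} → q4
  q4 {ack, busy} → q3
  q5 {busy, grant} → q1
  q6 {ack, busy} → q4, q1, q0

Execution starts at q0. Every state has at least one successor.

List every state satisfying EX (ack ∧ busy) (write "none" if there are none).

{q2, q3, q6}

States satisfying ack ∧ busy: {q2, q4, q6}.
States satisfying EX (ack ∧ busy): {q2, q3, q6}.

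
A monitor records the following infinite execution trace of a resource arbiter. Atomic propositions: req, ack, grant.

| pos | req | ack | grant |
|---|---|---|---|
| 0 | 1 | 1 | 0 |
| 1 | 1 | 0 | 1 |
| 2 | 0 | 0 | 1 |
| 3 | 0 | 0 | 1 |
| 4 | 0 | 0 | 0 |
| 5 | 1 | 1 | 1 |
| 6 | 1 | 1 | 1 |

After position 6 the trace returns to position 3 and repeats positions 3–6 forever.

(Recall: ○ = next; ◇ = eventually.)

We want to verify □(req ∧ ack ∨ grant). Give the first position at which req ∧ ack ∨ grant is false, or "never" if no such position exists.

4

Check req ∧ ack ∨ grant at each position in order: 0 ✓, 1 ✓, 2 ✓, 3 ✓.
At position 4 the labels are {}, so req ∧ ack ∨ grant is false there. This is the first violation.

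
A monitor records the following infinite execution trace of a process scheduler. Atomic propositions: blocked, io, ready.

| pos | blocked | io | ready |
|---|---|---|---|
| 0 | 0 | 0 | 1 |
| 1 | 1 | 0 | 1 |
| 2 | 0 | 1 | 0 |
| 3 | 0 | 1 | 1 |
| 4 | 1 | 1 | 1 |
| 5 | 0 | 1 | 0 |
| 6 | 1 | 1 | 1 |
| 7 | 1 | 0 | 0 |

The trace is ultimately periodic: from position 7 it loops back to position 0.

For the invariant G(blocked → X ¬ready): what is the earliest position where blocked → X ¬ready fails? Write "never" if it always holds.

Check blocked → X ¬ready at each position in order: 0 ✓, 1 ✓, 2 ✓, 3 ✓, 4 ✓, 5 ✓, 6 ✓.
At position 7 the labels are {blocked} and the next position 0 has {ready}, so blocked → X ¬ready is false there. This is the first violation.

7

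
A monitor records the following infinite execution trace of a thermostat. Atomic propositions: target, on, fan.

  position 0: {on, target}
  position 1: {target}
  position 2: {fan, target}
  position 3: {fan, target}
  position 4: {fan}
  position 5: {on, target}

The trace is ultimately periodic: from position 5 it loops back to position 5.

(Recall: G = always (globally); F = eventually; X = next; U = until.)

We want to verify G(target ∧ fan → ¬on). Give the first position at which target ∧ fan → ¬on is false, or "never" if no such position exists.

never

target ∧ fan → ¬on holds at every position 0..5, and those are all the positions the trace ever visits, so the invariant G(target ∧ fan → ¬on) is never violated.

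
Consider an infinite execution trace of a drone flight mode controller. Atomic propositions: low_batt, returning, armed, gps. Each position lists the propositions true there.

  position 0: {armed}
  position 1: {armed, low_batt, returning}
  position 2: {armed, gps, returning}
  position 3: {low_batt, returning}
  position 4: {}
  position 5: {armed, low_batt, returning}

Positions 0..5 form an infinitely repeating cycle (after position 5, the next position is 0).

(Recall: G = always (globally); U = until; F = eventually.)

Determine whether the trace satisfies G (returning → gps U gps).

returning → gps U gps must hold at every position from 0 onward. It fails at position 1, so G (returning → gps U gps) is false.
Positions where returning holds: 1, 2, 3, 5.
Check gps U gps at each: 1→fails, 2→ok, 3→fails, 5→fails.

No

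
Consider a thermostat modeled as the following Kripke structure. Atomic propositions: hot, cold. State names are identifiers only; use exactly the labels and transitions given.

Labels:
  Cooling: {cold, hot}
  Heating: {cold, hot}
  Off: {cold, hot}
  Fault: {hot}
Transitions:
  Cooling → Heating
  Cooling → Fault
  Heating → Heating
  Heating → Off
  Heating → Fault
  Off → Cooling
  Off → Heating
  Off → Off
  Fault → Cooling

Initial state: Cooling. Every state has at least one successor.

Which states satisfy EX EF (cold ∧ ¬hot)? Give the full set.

none

States satisfying EF (cold ∧ ¬hot): ∅.
States satisfying EX EF (cold ∧ ¬hot): ∅.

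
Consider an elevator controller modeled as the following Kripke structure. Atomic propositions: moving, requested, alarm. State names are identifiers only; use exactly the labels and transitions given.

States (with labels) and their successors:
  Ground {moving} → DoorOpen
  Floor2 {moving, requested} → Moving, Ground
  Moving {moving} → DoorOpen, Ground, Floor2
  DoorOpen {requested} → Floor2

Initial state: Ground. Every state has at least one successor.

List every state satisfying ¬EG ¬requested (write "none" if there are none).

States satisfying ¬requested: {Ground, Moving}.
States satisfying EG ¬requested: ∅.
States satisfying ¬EG ¬requested: {Ground, Floor2, Moving, DoorOpen}.

{Ground, Floor2, Moving, DoorOpen}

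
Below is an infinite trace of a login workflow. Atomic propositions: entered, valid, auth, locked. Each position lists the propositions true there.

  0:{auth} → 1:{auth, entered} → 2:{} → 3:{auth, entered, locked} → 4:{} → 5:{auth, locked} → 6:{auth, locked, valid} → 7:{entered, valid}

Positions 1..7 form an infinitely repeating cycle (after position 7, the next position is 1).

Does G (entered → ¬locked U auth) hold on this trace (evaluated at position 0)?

Holds

entered → ¬locked U auth holds at every position 0..7, and those are all positions ever visited, so G (entered → ¬locked U auth) holds.
Positions where entered holds: 1, 3, 7.
Check ¬locked U auth at each: 1→ok, 3→ok, 7→ok.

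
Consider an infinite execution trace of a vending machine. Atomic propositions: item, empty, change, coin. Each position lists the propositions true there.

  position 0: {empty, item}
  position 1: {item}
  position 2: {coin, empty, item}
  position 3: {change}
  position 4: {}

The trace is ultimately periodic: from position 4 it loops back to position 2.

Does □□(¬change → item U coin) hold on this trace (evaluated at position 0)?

No

□(¬change → item U coin) must hold at every position from 0 onward. It fails at position 0, so □□(¬change → item U coin) is false.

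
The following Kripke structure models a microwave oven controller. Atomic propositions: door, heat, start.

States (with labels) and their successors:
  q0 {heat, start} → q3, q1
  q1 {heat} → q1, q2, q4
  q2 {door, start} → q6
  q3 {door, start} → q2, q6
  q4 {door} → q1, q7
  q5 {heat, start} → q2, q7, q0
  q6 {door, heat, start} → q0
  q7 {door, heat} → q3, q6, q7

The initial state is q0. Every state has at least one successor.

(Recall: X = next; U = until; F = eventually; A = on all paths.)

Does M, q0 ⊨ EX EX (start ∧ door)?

Holds

States satisfying EX (start ∧ door): {q0, q1, q2, q3, q5, q7}.
States satisfying EX EX (start ∧ door): {q0, q1, q3, q4, q5, q6, q7}.
q0 ∈ Sat(EX EX (start ∧ door)).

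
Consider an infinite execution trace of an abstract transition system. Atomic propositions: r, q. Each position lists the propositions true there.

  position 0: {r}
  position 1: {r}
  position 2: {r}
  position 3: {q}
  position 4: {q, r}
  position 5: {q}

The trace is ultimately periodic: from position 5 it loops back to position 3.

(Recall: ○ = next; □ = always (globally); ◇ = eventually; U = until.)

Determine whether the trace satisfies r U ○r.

Walking from position 0: ○r first holds at position 0, and r holds at every earlier position along the way, so r U ○r holds.

Yes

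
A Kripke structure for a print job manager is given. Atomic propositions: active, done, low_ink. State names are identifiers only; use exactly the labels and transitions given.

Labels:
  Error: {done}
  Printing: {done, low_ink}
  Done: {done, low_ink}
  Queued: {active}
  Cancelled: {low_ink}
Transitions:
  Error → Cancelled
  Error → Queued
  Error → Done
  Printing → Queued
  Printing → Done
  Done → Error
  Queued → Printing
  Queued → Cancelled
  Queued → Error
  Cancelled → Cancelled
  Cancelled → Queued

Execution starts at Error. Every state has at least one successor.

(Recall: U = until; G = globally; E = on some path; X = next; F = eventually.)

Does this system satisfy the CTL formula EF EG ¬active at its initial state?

States satisfying EG ¬active: {Error, Printing, Done, Cancelled}.
States satisfying EF EG ¬active: {Error, Printing, Done, Queued, Cancelled}.
Some path from Error reaches a state where EG ¬active holds.
Error ∈ Sat(EF EG ¬active).

Yes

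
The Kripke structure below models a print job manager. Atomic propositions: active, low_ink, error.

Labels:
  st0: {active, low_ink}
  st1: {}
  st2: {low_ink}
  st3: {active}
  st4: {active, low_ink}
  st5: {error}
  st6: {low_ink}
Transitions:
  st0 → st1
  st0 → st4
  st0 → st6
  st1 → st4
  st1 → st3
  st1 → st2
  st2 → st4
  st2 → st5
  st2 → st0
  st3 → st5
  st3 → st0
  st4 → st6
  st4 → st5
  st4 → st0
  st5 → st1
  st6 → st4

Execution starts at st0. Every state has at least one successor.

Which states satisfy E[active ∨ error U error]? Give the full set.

States satisfying active ∨ error: {st0, st3, st4, st5}.
States satisfying error: {st5}.
States satisfying E[active ∨ error U error]: {st0, st3, st4, st5}.

{st0, st3, st4, st5}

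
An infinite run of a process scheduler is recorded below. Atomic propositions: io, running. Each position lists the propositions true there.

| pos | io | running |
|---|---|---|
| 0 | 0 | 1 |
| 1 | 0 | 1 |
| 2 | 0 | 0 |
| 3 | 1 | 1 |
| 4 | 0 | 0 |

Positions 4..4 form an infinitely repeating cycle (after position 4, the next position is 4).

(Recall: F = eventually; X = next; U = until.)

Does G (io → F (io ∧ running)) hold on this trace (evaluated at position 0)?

io → F (io ∧ running) holds at every position 0..4, and those are all positions ever visited, so G (io → F (io ∧ running)) holds.
Positions where io holds: 3.
Check F (io ∧ running) at each: 3→ok.

Holds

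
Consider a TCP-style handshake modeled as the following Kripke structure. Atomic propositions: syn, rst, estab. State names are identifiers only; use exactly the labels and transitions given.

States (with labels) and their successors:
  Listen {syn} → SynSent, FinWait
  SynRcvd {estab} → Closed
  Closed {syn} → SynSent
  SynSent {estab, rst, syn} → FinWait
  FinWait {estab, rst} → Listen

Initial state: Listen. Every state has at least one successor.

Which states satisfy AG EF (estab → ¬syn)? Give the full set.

States satisfying EF (estab → ¬syn): {Listen, SynRcvd, Closed, SynSent, FinWait}.
States satisfying AG EF (estab → ¬syn): {Listen, SynRcvd, Closed, SynSent, FinWait}.

{Listen, SynRcvd, Closed, SynSent, FinWait}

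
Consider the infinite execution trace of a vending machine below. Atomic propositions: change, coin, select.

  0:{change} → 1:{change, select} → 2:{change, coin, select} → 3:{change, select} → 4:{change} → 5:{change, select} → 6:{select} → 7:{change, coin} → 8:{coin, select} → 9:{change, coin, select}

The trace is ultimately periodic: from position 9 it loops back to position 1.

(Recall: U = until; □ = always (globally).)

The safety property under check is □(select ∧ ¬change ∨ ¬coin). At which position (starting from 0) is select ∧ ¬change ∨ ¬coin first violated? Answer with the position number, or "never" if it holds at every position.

2

Check select ∧ ¬change ∨ ¬coin at each position in order: 0 ✓, 1 ✓.
At position 2 the labels are {change, coin, select}, so select ∧ ¬change ∨ ¬coin is false there. This is the first violation.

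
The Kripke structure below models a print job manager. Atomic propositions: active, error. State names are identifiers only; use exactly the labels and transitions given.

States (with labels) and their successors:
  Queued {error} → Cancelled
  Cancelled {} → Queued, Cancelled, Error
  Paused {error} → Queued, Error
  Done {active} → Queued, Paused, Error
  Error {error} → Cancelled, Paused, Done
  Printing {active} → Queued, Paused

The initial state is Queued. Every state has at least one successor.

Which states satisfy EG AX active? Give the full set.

none

States satisfying AX active: ∅.
States satisfying EG AX active: ∅.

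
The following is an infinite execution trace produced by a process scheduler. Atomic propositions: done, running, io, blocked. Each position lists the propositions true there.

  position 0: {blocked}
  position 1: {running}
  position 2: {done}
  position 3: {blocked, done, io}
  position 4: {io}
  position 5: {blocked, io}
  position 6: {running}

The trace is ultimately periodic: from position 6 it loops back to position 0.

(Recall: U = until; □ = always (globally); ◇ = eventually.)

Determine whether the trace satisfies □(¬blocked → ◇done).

¬blocked → ◇done holds at every position 0..6, and those are all positions ever visited, so □(¬blocked → ◇done) holds.
Positions where ¬blocked holds: 1, 2, 4, 6.
Check ◇done at each: 1→ok, 2→ok, 4→ok, 6→ok.

Yes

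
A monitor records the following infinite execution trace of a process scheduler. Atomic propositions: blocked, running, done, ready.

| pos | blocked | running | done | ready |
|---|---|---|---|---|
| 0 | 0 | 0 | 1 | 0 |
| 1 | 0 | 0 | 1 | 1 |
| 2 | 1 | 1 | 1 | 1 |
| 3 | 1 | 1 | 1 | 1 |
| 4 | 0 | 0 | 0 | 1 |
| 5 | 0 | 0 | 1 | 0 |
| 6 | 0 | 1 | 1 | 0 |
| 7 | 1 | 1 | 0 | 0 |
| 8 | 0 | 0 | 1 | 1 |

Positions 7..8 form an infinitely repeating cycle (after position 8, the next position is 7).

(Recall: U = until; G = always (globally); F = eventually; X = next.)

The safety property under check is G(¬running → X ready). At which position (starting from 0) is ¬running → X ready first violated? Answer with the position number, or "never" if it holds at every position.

Check ¬running → X ready at each position in order: 0 ✓, 1 ✓, 2 ✓, 3 ✓.
At position 4 the labels are {ready} and the next position 5 has {done}, so ¬running → X ready is false there. This is the first violation.

4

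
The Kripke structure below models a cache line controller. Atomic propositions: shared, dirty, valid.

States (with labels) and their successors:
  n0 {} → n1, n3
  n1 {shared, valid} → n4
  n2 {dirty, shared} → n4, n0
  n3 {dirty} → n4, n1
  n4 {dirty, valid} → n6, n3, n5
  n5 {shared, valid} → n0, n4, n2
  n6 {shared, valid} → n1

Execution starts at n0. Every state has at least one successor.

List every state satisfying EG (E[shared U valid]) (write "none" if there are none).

States satisfying E[shared U valid]: {n1, n2, n4, n5, n6}.
States satisfying EG (E[shared U valid]): {n1, n2, n4, n5, n6}.

{n1, n2, n4, n5, n6}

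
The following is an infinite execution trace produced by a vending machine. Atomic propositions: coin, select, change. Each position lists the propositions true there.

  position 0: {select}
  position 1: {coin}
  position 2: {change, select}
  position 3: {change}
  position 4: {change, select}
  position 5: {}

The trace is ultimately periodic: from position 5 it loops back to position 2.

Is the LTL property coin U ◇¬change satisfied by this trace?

Holds

Walking from position 0: ◇¬change first holds at position 0, and coin holds at every earlier position along the way, so coin U ◇¬change holds.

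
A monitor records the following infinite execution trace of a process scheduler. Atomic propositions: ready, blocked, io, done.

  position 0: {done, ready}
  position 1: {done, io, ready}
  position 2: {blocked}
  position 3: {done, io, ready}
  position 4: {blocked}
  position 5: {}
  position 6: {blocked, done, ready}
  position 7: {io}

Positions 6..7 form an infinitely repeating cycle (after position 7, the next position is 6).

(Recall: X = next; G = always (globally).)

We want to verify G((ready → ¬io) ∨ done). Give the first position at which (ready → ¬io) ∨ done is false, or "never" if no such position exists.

(ready → ¬io) ∨ done holds at every position 0..7, and those are all the positions the trace ever visits, so the invariant G((ready → ¬io) ∨ done) is never violated.

never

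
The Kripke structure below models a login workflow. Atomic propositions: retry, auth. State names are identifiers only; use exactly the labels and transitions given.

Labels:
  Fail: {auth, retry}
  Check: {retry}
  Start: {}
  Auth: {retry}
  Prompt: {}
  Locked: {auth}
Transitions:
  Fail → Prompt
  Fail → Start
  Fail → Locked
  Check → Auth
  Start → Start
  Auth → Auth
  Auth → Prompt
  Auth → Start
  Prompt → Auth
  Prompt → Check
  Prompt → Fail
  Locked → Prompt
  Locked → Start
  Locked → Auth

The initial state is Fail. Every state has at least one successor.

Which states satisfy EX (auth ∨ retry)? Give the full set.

{Fail, Check, Auth, Prompt, Locked}

States satisfying auth ∨ retry: {Fail, Check, Auth, Locked}.
States satisfying EX (auth ∨ retry): {Fail, Check, Auth, Prompt, Locked}.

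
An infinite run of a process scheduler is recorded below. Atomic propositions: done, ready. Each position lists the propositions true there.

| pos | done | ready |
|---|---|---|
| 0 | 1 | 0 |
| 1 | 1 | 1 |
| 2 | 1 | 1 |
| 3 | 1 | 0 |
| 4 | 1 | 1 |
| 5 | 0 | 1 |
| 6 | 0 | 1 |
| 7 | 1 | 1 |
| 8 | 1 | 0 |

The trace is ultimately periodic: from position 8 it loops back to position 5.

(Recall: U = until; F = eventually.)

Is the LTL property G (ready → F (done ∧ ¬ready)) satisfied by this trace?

Holds

ready → F (done ∧ ¬ready) holds at every position 0..8, and those are all positions ever visited, so G (ready → F (done ∧ ¬ready)) holds.
Positions where ready holds: 1, 2, 4, 5, 6, 7.
Check F (done ∧ ¬ready) at each: 1→ok, 2→ok, 4→ok, 5→ok, 6→ok, 7→ok.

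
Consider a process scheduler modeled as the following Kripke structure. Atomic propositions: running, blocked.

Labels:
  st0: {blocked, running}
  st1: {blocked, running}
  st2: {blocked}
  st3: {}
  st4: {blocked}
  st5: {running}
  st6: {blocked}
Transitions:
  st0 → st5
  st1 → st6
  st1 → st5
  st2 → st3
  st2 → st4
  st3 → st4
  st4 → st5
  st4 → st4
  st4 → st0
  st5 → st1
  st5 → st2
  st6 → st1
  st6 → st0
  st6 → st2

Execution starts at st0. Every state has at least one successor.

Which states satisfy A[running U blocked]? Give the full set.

States satisfying running: {st0, st1, st5}.
States satisfying blocked: {st0, st1, st2, st4, st6}.
States satisfying A[running U blocked]: {st0, st1, st2, st4, st5, st6}.

{st0, st1, st2, st4, st5, st6}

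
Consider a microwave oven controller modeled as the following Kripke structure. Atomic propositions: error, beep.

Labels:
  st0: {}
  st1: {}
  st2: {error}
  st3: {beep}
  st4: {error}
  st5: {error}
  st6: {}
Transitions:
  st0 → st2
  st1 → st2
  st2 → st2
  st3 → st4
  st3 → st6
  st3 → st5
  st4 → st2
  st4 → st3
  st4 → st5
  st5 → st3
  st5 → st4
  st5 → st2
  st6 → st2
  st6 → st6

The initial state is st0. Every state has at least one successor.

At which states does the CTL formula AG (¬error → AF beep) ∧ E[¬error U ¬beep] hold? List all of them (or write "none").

{st2}

States satisfying ¬error → AF beep: {st2, st3, st4, st5}.
States satisfying AG (¬error → AF beep): {st2}.
States satisfying ¬error: {st0, st1, st3, st6}.
States satisfying ¬beep: {st0, st1, st2, st4, st5, st6}.
States satisfying E[¬error U ¬beep]: {st0, st1, st2, st3, st4, st5, st6}.
States satisfying AG (¬error → AF beep) ∧ E[¬error U ¬beep]: {st2}.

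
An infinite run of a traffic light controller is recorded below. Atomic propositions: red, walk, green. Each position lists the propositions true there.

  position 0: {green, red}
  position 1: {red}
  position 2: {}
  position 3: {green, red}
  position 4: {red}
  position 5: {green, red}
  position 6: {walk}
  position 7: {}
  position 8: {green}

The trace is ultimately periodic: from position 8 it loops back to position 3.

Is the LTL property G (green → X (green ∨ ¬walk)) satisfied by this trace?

green → X (green ∨ ¬walk) must hold at every position from 0 onward. It fails at position 5, so G (green → X (green ∨ ¬walk)) is false.
Positions where green holds: 0, 3, 5, 8.
Check X (green ∨ ¬walk) at each: 0→ok, 3→ok, 5→fails, 8→ok.

Violated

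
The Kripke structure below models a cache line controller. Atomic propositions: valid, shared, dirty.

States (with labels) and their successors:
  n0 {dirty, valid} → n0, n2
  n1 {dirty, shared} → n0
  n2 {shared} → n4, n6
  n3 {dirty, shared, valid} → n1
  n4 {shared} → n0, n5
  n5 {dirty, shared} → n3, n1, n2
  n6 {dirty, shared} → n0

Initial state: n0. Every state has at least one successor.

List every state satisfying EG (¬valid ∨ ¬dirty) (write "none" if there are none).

States satisfying ¬valid ∨ ¬dirty: {n1, n2, n4, n5, n6}.
States satisfying EG (¬valid ∨ ¬dirty): {n2, n4, n5}.

{n2, n4, n5}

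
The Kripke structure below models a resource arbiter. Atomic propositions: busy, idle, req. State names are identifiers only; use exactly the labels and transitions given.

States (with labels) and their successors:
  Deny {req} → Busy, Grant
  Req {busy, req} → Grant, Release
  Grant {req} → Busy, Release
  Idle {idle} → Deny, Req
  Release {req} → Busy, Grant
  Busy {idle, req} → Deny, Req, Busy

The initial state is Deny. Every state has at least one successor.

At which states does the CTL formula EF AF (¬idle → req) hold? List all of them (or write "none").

States satisfying AF (¬idle → req): {Deny, Req, Grant, Idle, Release, Busy}.
States satisfying EF AF (¬idle → req): {Deny, Req, Grant, Idle, Release, Busy}.

{Deny, Req, Grant, Idle, Release, Busy}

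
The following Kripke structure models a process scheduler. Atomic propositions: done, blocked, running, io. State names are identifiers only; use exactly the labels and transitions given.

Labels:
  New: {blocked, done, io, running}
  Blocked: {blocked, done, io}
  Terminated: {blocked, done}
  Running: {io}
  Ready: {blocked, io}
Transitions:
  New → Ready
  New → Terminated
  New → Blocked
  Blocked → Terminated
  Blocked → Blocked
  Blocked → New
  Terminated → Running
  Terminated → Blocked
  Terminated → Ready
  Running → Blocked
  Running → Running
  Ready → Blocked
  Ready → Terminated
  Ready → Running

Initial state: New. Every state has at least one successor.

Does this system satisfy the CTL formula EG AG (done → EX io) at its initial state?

Yes

States satisfying AG (done → EX io): {New, Blocked, Terminated, Running, Ready}.
States satisfying EG AG (done → EX io): {New, Blocked, Terminated, Running, Ready}.
New ∈ Sat(EG AG (done → EX io)).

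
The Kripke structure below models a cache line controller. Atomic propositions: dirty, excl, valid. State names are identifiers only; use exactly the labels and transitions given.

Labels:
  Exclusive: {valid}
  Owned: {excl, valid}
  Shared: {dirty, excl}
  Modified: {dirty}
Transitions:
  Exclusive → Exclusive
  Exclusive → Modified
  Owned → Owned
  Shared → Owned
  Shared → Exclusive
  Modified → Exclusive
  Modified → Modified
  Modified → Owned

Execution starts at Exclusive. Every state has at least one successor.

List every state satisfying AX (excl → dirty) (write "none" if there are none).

{Exclusive}

States satisfying excl → dirty: {Exclusive, Shared, Modified}.
States satisfying AX (excl → dirty): {Exclusive}.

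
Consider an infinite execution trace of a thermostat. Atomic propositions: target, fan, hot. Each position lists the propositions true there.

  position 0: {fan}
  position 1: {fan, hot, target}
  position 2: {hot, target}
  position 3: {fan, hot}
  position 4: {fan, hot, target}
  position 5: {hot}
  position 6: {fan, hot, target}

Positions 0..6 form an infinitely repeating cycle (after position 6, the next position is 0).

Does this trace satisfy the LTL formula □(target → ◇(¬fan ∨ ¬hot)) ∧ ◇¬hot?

Holds

target → ◇(¬fan ∨ ¬hot) holds at every position 0..6, and those are all positions ever visited, so □(target → ◇(¬fan ∨ ¬hot)) holds.
Positions where target holds: 1, 2, 4, 6.
Check ◇(¬fan ∨ ¬hot) at each: 1→ok, 2→ok, 4→ok, 6→ok.
¬hot holds at position 0, which is reachable from 0, so ◇¬hot holds.
At position 0: □(target → ◇(¬fan ∨ ¬hot)) is true; ◇¬hot is true; so □(target → ◇(¬fan ∨ ¬hot)) ∧ ◇¬hot is true.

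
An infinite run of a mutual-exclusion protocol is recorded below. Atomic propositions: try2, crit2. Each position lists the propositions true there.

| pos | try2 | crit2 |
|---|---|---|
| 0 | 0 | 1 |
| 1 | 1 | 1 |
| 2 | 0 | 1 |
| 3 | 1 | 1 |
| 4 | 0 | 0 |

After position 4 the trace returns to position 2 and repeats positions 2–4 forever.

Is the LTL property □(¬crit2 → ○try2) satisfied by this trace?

¬crit2 → ○try2 must hold at every position from 0 onward. It fails at position 4, so □(¬crit2 → ○try2) is false.
Positions where ¬crit2 holds: 4.
Check ○try2 at each: 4→fails.

Violated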